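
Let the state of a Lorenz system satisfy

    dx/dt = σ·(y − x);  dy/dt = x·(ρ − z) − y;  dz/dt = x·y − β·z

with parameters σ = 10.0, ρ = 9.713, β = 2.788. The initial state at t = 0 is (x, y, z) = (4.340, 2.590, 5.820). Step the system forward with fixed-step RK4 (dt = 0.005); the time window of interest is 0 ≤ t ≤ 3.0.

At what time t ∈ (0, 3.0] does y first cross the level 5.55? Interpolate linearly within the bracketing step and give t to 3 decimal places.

t=0.000: state=(4.340, 2.590, 5.820)
step 1 (dt=0.005): k1=(-17.500, 14.306, -4.986), k2=(-16.705, 14.153, -4.910), k3=(-16.729, 14.160, -4.907), k4=(-15.956, 14.014, -4.832); state += dt/6·(k1+2k2+2k3+k4)
t=0.005: state=(4.256, 2.661, 5.795)
t=0.010: state=(4.180, 2.730, 5.772)
t=0.015: state=(4.111, 2.798, 5.749)
continuing one RK4 step at a time; state shown every 20 steps (Δt=0.1):
t=0.100: state=(3.708, 3.846, 5.498)
t=0.200: state=(4.231, 5.034, 5.695)
t=0.240: state=(4.579, 5.507, 5.974)
next step: t=0.245: state=(4.626, 5.565, 6.018) — y has crossed 5.55
linear interpolation between t=0.240 (5.50718) and t=0.245 (5.56503) → t≈0.244

t = 0.244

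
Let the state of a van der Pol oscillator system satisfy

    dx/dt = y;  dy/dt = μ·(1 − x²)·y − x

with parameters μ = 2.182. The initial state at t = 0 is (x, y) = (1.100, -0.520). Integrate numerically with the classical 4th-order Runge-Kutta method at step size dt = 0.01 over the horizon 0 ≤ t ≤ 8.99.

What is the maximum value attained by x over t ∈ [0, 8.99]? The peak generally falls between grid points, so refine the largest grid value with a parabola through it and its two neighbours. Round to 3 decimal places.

max x = 2.021

t=0.000: state=(1.100, -0.520)
step 1 (dt=0.01): k1=(-0.520, -0.862), k2=(-0.524, -0.864), k3=(-0.524, -0.864), k4=(-0.529, -0.866); state += dt/6·(k1+2k2+2k3+k4)
t=0.010: state=(1.095, -0.529)
t=0.020: state=(1.089, -0.537)
t=0.030: state=(1.084, -0.546)
continuing one RK4 step at a time; state shown every 50 steps (Δt=0.5):
t=0.500: state=(0.709, -1.129)
t=1.000: state=(-0.253, -3.112)
t=1.500: state=(-1.850, -1.439)
t=2.000: state=(-1.969, 0.235)
t=2.500: state=(-1.819, 0.338)
t=3.000: state=(-1.635, 0.404)
t=3.500: state=(-1.408, 0.514)
t=4.000: state=(-1.100, 0.755)
t=4.500: state=(-0.575, 1.505)
t=5.000: state=(0.731, 3.948)
t=5.500: state=(1.996, 0.439)
t=6.000: state=(1.952, -0.282)
t=6.500: state=(1.792, -0.348)
t=7.000: state=(1.602, -0.417)
t=7.500: state=(1.366, -0.540)
t=8.000: state=(1.037, -0.821)
t=8.500: state=(0.446, -1.754)
t=8.990: state=(-1.011, -4.030)
largest grid value and its neighbours: x(5.620)=2.02078, x(5.630)=2.02099, x(5.640)=2.02098
parabola through these three points peaks at t≈5.635 with x≈2.02101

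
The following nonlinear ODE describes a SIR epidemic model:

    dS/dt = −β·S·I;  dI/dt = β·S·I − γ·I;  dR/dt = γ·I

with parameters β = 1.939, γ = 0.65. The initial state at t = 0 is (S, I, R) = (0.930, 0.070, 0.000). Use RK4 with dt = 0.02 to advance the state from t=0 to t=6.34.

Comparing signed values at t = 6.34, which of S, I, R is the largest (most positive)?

t=0.000: state=(0.930, 0.070, 0.000)
step 1 (dt=0.02): k1=(-0.126, 0.081, 0.046), k2=(-0.128, 0.081, 0.046), k3=(-0.128, 0.081, 0.046), k4=(-0.129, 0.082, 0.047); state += dt/6·(k1+2k2+2k3+k4)
t=0.020: state=(0.927, 0.072, 0.001)
t=0.040: state=(0.925, 0.073, 0.002)
t=0.060: state=(0.922, 0.075, 0.003)
continuing one RK4 step at a time; state shown every 25 steps (Δt=0.5):
t=0.500: state=(0.849, 0.120, 0.030)
t=1.000: state=(0.733, 0.187, 0.080)
t=1.500: state=(0.590, 0.257, 0.153)
t=2.000: state=(0.448, 0.307, 0.245)
t=2.500: state=(0.329, 0.323, 0.348)
t=3.000: state=(0.242, 0.307, 0.451)
t=3.500: state=(0.183, 0.272, 0.546)
t=4.000: state=(0.143, 0.230, 0.627)
t=4.500: state=(0.117, 0.188, 0.695)
t=5.000: state=(0.099, 0.151, 0.750)
t=5.500: state=(0.087, 0.119, 0.794)
t=6.000: state=(0.079, 0.093, 0.828)
t=6.340: state=(0.074, 0.079, 0.847)
compare at T: S=0.074, I=0.079, R=0.847

largest component: R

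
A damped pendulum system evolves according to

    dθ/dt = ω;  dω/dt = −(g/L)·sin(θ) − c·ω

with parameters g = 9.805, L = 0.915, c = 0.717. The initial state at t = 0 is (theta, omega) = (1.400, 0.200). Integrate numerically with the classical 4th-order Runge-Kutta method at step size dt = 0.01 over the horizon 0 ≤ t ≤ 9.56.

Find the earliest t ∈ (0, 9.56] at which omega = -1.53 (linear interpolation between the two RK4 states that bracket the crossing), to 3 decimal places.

t=0.000: state=(1.400, 0.200)
step 1 (dt=0.01): k1=(0.200, -10.703), k2=(0.146, -10.667), k3=(0.147, -10.666), k4=(0.093, -10.630); state += dt/6·(k1+2k2+2k3+k4)
t=0.010: state=(1.401, 0.093)
t=0.020: state=(1.402, -0.013)
t=0.030: state=(1.401, -0.118)
t=0.170: state=(1.286, -1.501)
next step: t=0.180: state=(1.270, -1.593) — omega has crossed -1.53
linear interpolation between t=0.170 (-1.50108) and t=0.180 (-1.59259) → t≈0.173

t = 0.173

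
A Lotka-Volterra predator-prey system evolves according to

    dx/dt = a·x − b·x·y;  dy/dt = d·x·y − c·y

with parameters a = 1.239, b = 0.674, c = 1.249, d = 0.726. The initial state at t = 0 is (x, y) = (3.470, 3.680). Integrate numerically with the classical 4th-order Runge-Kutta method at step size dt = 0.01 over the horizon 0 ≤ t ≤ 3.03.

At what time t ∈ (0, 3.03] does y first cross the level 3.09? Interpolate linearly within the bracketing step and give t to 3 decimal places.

t=0.000: state=(3.470, 3.680)
step 1 (dt=0.01): k1=(-4.307, 4.674), k2=(-4.335, 4.646), k3=(-4.334, 4.646), k4=(-4.361, 4.616); state += dt/6·(k1+2k2+2k3+k4)
t=0.010: state=(3.427, 3.726)
t=0.020: state=(3.383, 3.772)
t=0.030: state=(3.338, 3.817)
continuing one RK4 step at a time; state shown every 10 steps (Δt=0.1):
t=0.100: state=(3.019, 4.111)
t=0.200: state=(2.560, 4.443)
t=0.300: state=(2.131, 4.648)
t=0.400: state=(1.758, 4.723)
t=0.500: state=(1.449, 4.681)
t=0.600: state=(1.201, 4.547)
t=0.700: state=(1.007, 4.346)
t=0.800: state=(0.857, 4.104)
t=0.900: state=(0.742, 3.838)
t=1.000: state=(0.655, 3.563)
t=1.100: state=(0.588, 3.289)
t=1.170: state=(0.552, 3.102)
next step: t=1.180: state=(0.547, 3.076) — y has crossed 3.09
linear interpolation between t=1.170 (3.10235) and t=1.180 (3.07610) → t≈1.175

t = 1.175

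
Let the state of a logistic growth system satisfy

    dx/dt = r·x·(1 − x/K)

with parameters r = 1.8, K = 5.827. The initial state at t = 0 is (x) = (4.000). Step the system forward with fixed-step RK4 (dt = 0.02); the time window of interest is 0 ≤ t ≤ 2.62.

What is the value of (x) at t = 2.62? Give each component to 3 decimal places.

(x) = (5.803)

t=0.000: state=(4.000)
step 1 (dt=0.02): k1=(2.257), k2=(2.242), k3=(2.242), k4=(2.227); state += dt/6·(k1+2k2+2k3+k4)
t=0.020: state=(4.045)
t=0.040: state=(4.089)
t=0.060: state=(4.133)
continuing one RK4 step at a time; state shown every 5 steps (Δt=0.1):
t=0.100: state=(4.218)
t=0.200: state=(4.419)
t=0.300: state=(4.602)
t=0.400: state=(4.767)
t=0.500: state=(4.914)
t=0.600: state=(5.045)
t=0.700: state=(5.159)
t=0.800: state=(5.258)
t=0.900: state=(5.344)
t=1.000: state=(5.418)
t=1.100: state=(5.481)
t=1.200: state=(5.535)
t=1.300: state=(5.581)
t=1.400: state=(5.620)
t=1.500: state=(5.653)
t=1.600: state=(5.681)
t=1.700: state=(5.705)
t=1.800: state=(5.725)
t=1.900: state=(5.741)
t=2.000: state=(5.755)
t=2.100: state=(5.767)
t=2.200: state=(5.777)
t=2.300: state=(5.785)
t=2.400: state=(5.792)
t=2.500: state=(5.798)
t=2.600: state=(5.802)
t=2.620: state=(5.803)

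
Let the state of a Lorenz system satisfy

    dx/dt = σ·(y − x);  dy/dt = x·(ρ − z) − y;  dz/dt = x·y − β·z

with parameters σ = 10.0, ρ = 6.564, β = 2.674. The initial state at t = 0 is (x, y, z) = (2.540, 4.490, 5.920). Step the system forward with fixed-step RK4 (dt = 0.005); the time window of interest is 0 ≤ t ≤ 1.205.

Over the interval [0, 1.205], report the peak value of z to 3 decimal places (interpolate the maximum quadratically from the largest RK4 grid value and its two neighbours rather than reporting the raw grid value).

max z = 5.958

t=0.000: state=(2.540, 4.490, 5.920)
step 1 (dt=0.005): k1=(19.500, -2.854, -4.425), k2=(18.941, -2.787, -4.195), k3=(18.957, -2.790, -4.203), k4=(18.413, -2.724, -3.980); state += dt/6·(k1+2k2+2k3+k4)
t=0.005: state=(2.635, 4.476, 5.899)
t=0.010: state=(2.724, 4.463, 5.880)
t=0.015: state=(2.809, 4.450, 5.863)
continuing one RK4 step at a time; state shown every 10 steps (Δt=0.05):
t=0.050: state=(3.281, 4.375, 5.791)
t=0.100: state=(3.694, 4.296, 5.778)
t=0.150: state=(3.917, 4.230, 5.817)
t=0.200: state=(4.026, 4.163, 5.871)
t=0.250: state=(4.065, 4.092, 5.919)
t=0.300: state=(4.060, 4.017, 5.949)
t=0.350: state=(4.027, 3.941, 5.958)
t=0.400: state=(3.978, 3.869, 5.944)
t=0.450: state=(3.920, 3.803, 5.908)
t=0.500: state=(3.862, 3.746, 5.856)
t=0.550: state=(3.806, 3.702, 5.791)
t=0.600: state=(3.758, 3.671, 5.718)
t=0.650: state=(3.719, 3.653, 5.643)
t=0.700: state=(3.692, 3.648, 5.569)
t=0.750: state=(3.676, 3.655, 5.501)
t=0.800: state=(3.671, 3.672, 5.442)
t=0.850: state=(3.677, 3.699, 5.395)
t=0.900: state=(3.692, 3.732, 5.360)
t=0.950: state=(3.716, 3.769, 5.339)
t=1.000: state=(3.745, 3.809, 5.333)
t=1.050: state=(3.779, 3.849, 5.340)
t=1.100: state=(3.814, 3.886, 5.359)
t=1.150: state=(3.850, 3.919, 5.388)
t=1.200: state=(3.883, 3.946, 5.426)
t=1.205: state=(3.886, 3.949, 5.430)
largest grid value and its neighbours: z(0.340)=5.95796, z(0.345)=5.95801, z(0.350)=5.95783
parabola through these three points peaks at t≈0.344 with z≈5.95802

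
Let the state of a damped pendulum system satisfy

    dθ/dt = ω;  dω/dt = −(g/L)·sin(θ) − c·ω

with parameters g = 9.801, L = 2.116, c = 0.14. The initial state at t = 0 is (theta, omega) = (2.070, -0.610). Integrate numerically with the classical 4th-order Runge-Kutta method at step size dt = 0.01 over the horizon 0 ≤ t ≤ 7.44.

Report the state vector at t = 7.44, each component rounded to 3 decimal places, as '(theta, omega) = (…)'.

(theta, omega) = (0.481, -2.111)

t=0.000: state=(2.070, -0.610)
step 1 (dt=0.01): k1=(-0.610, -3.981), k2=(-0.630, -3.985), k3=(-0.630, -3.985), k4=(-0.650, -3.990); state += dt/6·(k1+2k2+2k3+k4)
t=0.010: state=(2.064, -0.650)
t=0.020: state=(2.057, -0.690)
t=0.030: state=(2.050, -0.730)
continuing one RK4 step at a time; state shown every 25 steps (Δt=0.25):
t=0.250: state=(1.790, -1.642)
t=0.500: state=(1.245, -2.709)
t=0.750: state=(0.461, -3.461)
t=1.000: state=(-0.413, -3.363)
t=1.250: state=(-1.151, -2.447)
t=1.500: state=(-1.614, -1.250)
t=1.750: state=(-1.779, -0.083)
t=2.000: state=(-1.659, 1.040)
t=2.250: state=(-1.261, 2.130)
t=2.500: state=(-0.614, 2.969)
t=2.750: state=(0.164, 3.115)
t=3.000: state=(0.873, 2.440)
t=3.250: state=(1.349, 1.334)
t=3.500: state=(1.535, 0.158)
t=3.750: state=(1.431, -0.982)
t=4.000: state=(1.051, -2.026)
t=4.250: state=(0.445, -2.729)
t=4.500: state=(-0.255, -2.740)
t=4.750: state=(-0.863, -2.035)
t=5.000: state=(-1.243, -0.970)
t=5.250: state=(-1.343, 0.165)
t=5.500: state=(-1.165, 1.246)
t=5.750: state=(-0.736, 2.133)
t=6.000: state=(-0.138, 2.541)
t=6.250: state=(0.476, 2.257)
t=6.500: state=(0.944, 1.428)
t=6.750: state=(1.172, 0.377)
t=7.000: state=(1.132, -0.685)
t=7.250: state=(0.840, -1.619)
t=7.440: state=(0.481, -2.111)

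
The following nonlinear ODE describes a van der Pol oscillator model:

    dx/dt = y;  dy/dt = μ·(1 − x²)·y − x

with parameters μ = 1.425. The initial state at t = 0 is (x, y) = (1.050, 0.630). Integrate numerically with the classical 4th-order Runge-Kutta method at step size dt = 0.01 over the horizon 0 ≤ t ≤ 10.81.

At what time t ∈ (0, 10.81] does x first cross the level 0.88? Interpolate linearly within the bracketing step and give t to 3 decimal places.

t = 1.279

t=0.000: state=(1.050, 0.630)
step 1 (dt=0.01): k1=(0.630, -1.142), k2=(0.624, -1.150), k3=(0.624, -1.150), k4=(0.618, -1.158); state += dt/6·(k1+2k2+2k3+k4)
t=0.010: state=(1.056, 0.618)
t=0.020: state=(1.062, 0.607)
t=0.030: state=(1.068, 0.595)
continuing one RK4 step at a time; state shown every 50 steps (Δt=0.5):
t=0.500: state=(1.206, -0.008)
t=1.000: state=(1.066, -0.529)
t=1.270: state=(0.887, -0.806)
next step: t=1.280: state=(0.879, -0.817) — x has crossed 0.88
linear interpolation between t=1.270 (0.88712) and t=1.280 (0.87901) → t≈1.279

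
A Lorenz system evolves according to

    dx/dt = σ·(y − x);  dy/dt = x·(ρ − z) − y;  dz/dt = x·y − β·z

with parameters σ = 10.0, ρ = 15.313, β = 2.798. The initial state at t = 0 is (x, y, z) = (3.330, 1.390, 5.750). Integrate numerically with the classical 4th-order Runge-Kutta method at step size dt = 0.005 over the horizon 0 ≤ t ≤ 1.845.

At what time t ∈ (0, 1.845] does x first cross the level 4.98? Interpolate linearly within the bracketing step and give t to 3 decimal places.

t = 0.204

t=0.000: state=(3.330, 1.390, 5.750)
step 1 (dt=0.005): k1=(-19.400, 30.455, -11.460), k2=(-18.154, 30.009, -11.197), k3=(-18.196, 30.038, -11.198), k4=(-16.988, 29.616, -10.943); state += dt/6·(k1+2k2+2k3+k4)
t=0.005: state=(3.239, 1.540, 5.694)
t=0.010: state=(3.160, 1.686, 5.641)
t=0.015: state=(3.092, 1.829, 5.589)
continuing one RK4 step at a time; state shown every 20 steps (Δt=0.1):
t=0.100: state=(3.106, 4.089, 5.077)
t=0.200: state=(4.883, 7.395, 5.832)
next step: t=0.205: state=(5.010, 7.590, 5.935) — x has crossed 4.98
linear interpolation between t=0.200 (4.88313) and t=0.205 (5.01042) → t≈0.204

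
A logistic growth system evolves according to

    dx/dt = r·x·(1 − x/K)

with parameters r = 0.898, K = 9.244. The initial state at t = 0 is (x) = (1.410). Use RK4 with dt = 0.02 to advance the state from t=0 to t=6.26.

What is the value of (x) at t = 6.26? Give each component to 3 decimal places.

(x) = (9.062)

t=0.000: state=(1.410)
step 1 (dt=0.02): k1=(1.073), k2=(1.080), k3=(1.080), k4=(1.086); state += dt/6·(k1+2k2+2k3+k4)
t=0.020: state=(1.432)
t=0.040: state=(1.453)
t=0.060: state=(1.476)
continuing one RK4 step at a time; state shown every 25 steps (Δt=0.5):
t=0.500: state=(2.033)
t=1.000: state=(2.833)
t=1.500: state=(3.781)
t=2.000: state=(4.809)
t=2.500: state=(5.819)
t=3.000: state=(6.720)
t=3.500: state=(7.456)
t=4.000: state=(8.017)
t=4.500: state=(8.421)
t=5.000: state=(8.702)
t=5.500: state=(8.890)
t=6.000: state=(9.015)
t=6.260: state=(9.062)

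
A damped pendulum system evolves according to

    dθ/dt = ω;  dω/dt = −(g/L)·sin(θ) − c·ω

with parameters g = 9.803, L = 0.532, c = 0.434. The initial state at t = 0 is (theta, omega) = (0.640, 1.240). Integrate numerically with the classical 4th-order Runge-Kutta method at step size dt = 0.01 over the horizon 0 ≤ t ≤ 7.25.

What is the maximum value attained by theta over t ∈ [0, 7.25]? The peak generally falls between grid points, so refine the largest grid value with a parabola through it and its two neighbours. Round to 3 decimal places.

max theta = 0.705

t=0.000: state=(0.640, 1.240)
step 1 (dt=0.01): k1=(1.240, -11.542), k2=(1.182, -11.609), k3=(1.182, -11.604), k4=(1.124, -11.666); state += dt/6·(k1+2k2+2k3+k4)
t=0.010: state=(0.652, 1.124)
t=0.020: state=(0.662, 1.007)
t=0.030: state=(0.672, 0.889)
continuing one RK4 step at a time; state shown every 25 steps (Δt=0.25):
t=0.250: state=(0.584, -1.602)
t=0.500: state=(-0.014, -2.720)
t=0.750: state=(-0.537, -1.103)
t=1.000: state=(-0.496, 1.359)
t=1.250: state=(0.014, 2.315)
t=1.500: state=(0.457, 0.926)
t=1.750: state=(0.416, -1.188)
t=2.000: state=(-0.022, -1.966)
t=2.250: state=(-0.393, -0.744)
t=2.500: state=(-0.345, 1.060)
t=2.750: state=(0.033, 1.665)
t=3.000: state=(0.340, 0.576)
t=3.250: state=(0.284, -0.955)
t=3.500: state=(-0.044, -1.405)
t=3.750: state=(-0.295, -0.428)
t=4.000: state=(-0.231, 0.864)
t=4.250: state=(0.053, 1.181)
t=4.500: state=(0.255, 0.302)
t=4.750: state=(0.187, -0.781)
t=5.000: state=(-0.059, -0.988)
t=5.250: state=(-0.221, -0.199)
t=5.500: state=(-0.149, 0.703)
t=5.750: state=(0.062, 0.821)
t=6.000: state=(0.190, 0.117)
t=6.250: state=(0.118, -0.630)
t=6.500: state=(-0.064, -0.679)
t=6.750: state=(-0.164, -0.052)
t=7.000: state=(-0.091, 0.562)
t=7.250: state=(0.064, 0.558)
largest grid value and its neighbours: theta(0.090)=0.70375, theta(0.100)=0.70485, theta(0.110)=0.70475
parabola through these three points peaks at t≈0.104 with theta≈0.70495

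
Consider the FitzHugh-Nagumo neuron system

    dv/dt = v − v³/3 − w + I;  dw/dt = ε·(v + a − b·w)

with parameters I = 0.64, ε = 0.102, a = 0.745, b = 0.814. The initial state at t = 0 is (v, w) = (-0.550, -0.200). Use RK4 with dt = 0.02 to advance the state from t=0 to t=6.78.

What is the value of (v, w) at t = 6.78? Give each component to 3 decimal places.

(v, w) = (1.595, 0.982)

t=0.000: state=(-0.550, -0.200)
step 1 (dt=0.02): k1=(0.345, 0.036), k2=(0.348, 0.037), k3=(0.348, 0.037), k4=(0.350, 0.037); state += dt/6·(k1+2k2+2k3+k4)
t=0.020: state=(-0.543, -0.199)
t=0.040: state=(-0.536, -0.199)
t=0.060: state=(-0.529, -0.198)
continuing one RK4 step at a time; state shown every 25 steps (Δt=0.5):
t=0.500: state=(-0.346, -0.177)
t=1.000: state=(-0.046, -0.143)
t=1.500: state=(0.415, -0.092)
t=2.000: state=(1.049, -0.014)
t=2.500: state=(1.600, 0.091)
t=3.000: state=(1.832, 0.211)
t=3.500: state=(1.872, 0.333)
t=4.000: state=(1.850, 0.450)
t=4.500: state=(1.810, 0.560)
t=5.000: state=(1.765, 0.664)
t=5.500: state=(1.719, 0.761)
t=6.000: state=(1.671, 0.852)
t=6.500: state=(1.622, 0.937)
t=6.780: state=(1.595, 0.982)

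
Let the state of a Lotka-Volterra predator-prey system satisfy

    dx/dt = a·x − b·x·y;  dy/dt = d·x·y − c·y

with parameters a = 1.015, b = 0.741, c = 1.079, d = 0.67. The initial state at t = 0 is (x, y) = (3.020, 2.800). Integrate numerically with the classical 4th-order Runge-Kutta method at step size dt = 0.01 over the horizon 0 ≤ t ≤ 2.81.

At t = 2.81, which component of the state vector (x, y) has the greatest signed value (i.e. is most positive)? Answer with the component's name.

largest component: y

t=0.000: state=(3.020, 2.800)
step 1 (dt=0.01): k1=(-3.201, 2.644), k2=(-3.213, 2.627), k3=(-3.213, 2.626), k4=(-3.225, 2.608); state += dt/6·(k1+2k2+2k3+k4)
t=0.010: state=(2.988, 2.826)
t=0.020: state=(2.956, 2.852)
t=0.030: state=(2.923, 2.878)
continuing one RK4 step at a time; state shown every 10 steps (Δt=0.1):
t=0.100: state=(2.691, 3.044)
t=0.200: state=(2.359, 3.236)
t=0.300: state=(2.044, 3.366)
t=0.400: state=(1.758, 3.432)
t=0.500: state=(1.508, 3.436)
t=0.600: state=(1.296, 3.388)
t=0.700: state=(1.119, 3.297)
t=0.800: state=(0.975, 3.175)
t=0.900: state=(0.857, 3.030)
t=1.000: state=(0.762, 2.871)
t=1.100: state=(0.686, 2.705)
t=1.200: state=(0.625, 2.538)
t=1.300: state=(0.577, 2.372)
t=1.400: state=(0.539, 2.210)
t=1.500: state=(0.510, 2.055)
t=1.600: state=(0.487, 1.907)
t=1.700: state=(0.470, 1.768)
t=1.800: state=(0.459, 1.637)
t=1.900: state=(0.452, 1.515)
t=2.000: state=(0.449, 1.402)
t=2.100: state=(0.450, 1.297)
t=2.200: state=(0.454, 1.200)
t=2.300: state=(0.461, 1.111)
t=2.400: state=(0.472, 1.029)
t=2.500: state=(0.485, 0.954)
t=2.600: state=(0.501, 0.885)
t=2.700: state=(0.521, 0.822)
t=2.800: state=(0.544, 0.765)
t=2.810: state=(0.546, 0.759)
compare at T: x=0.546, y=0.759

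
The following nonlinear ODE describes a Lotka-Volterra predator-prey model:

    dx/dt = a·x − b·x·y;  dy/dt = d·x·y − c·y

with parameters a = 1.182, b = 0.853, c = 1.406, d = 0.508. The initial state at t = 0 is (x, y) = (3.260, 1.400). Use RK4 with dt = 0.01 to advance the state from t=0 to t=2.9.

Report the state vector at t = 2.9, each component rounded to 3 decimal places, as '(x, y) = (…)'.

(x, y) = (2.429, 1.226)

t=0.000: state=(3.260, 1.400)
step 1 (dt=0.01): k1=(-0.040, 0.350), k2=(-0.045, 0.350), k3=(-0.045, 0.350), k4=(-0.050, 0.351); state += dt/6·(k1+2k2+2k3+k4)
t=0.010: state=(3.260, 1.404)
t=0.020: state=(3.259, 1.407)
t=0.030: state=(3.258, 1.411)
continuing one RK4 step at a time; state shown every 10 steps (Δt=0.1):
t=0.100: state=(3.251, 1.435)
t=0.200: state=(3.233, 1.470)
t=0.300: state=(3.205, 1.504)
t=0.400: state=(3.168, 1.537)
t=0.500: state=(3.123, 1.567)
t=0.600: state=(3.072, 1.593)
t=0.700: state=(3.015, 1.616)
t=0.800: state=(2.954, 1.634)
t=0.900: state=(2.891, 1.646)
t=1.000: state=(2.826, 1.654)
t=1.100: state=(2.762, 1.656)
t=1.200: state=(2.699, 1.653)
t=1.300: state=(2.639, 1.645)
t=1.400: state=(2.583, 1.632)
t=1.500: state=(2.531, 1.614)
t=1.600: state=(2.484, 1.593)
t=1.700: state=(2.443, 1.569)
t=1.800: state=(2.408, 1.542)
t=1.900: state=(2.379, 1.512)
t=2.000: state=(2.357, 1.482)
t=2.100: state=(2.340, 1.451)
t=2.200: state=(2.331, 1.419)
t=2.300: state=(2.327, 1.388)
t=2.400: state=(2.330, 1.357)
t=2.500: state=(2.338, 1.328)
t=2.600: state=(2.353, 1.299)
t=2.700: state=(2.373, 1.273)
t=2.800: state=(2.398, 1.248)
t=2.900: state=(2.429, 1.226)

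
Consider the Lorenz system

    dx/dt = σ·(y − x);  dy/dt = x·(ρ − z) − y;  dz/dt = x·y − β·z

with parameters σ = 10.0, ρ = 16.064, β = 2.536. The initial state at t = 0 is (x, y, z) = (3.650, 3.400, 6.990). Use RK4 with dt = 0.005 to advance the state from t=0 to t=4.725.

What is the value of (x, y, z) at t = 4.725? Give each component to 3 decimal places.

t=0.000: state=(3.650, 3.400, 6.990)
step 1 (dt=0.005): k1=(-2.500, 29.720, -5.317), k2=(-1.694, 29.638, -5.033), k3=(-1.717, 29.653, -5.029), k4=(-0.931, 29.586, -4.742); state += dt/6·(k1+2k2+2k3+k4)
t=0.005: state=(3.641, 3.548, 6.965)
t=0.010: state=(3.641, 3.696, 6.943)
t=0.015: state=(3.647, 3.843, 6.923)
continuing one RK4 step at a time; state shown every 40 steps (Δt=0.2):
t=0.200: state=(7.139, 10.114, 9.977)
t=0.400: state=(9.564, 7.315, 21.276)
t=0.600: state=(3.507, 1.539, 16.303)
t=0.800: state=(2.205, 2.493, 10.521)
t=1.000: state=(4.163, 5.911, 8.357)
t=1.200: state=(8.788, 10.808, 14.581)
t=1.400: state=(7.295, 4.345, 20.033)
t=1.600: state=(3.117, 2.317, 14.078)
t=1.800: state=(3.378, 4.284, 9.978)
t=2.000: state=(6.603, 8.768, 11.265)
t=2.200: state=(8.847, 7.868, 19.067)
t=2.400: state=(4.778, 3.032, 16.695)
t=2.600: state=(3.485, 3.779, 11.904)
t=2.800: state=(5.484, 7.109, 10.943)
t=3.000: state=(8.457, 8.956, 16.628)
t=3.200: state=(6.211, 4.324, 17.895)
t=3.400: state=(3.984, 3.778, 13.499)
t=3.600: state=(5.042, 6.203, 11.508)
t=3.800: state=(7.710, 8.684, 15.030)
t=4.000: state=(6.990, 5.531, 17.959)
t=4.200: state=(4.589, 4.044, 14.631)
t=4.400: state=(4.940, 5.739, 12.243)
t=4.600: state=(7.104, 8.115, 14.268)
t=4.725: state=(7.701, 7.509, 16.850)

(x, y, z) = (7.701, 7.509, 16.850)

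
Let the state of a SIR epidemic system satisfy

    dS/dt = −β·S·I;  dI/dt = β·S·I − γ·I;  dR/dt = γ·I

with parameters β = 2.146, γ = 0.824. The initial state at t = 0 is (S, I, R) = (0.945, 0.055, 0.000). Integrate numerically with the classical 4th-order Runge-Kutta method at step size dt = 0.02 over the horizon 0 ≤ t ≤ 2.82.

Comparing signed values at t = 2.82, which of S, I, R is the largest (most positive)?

t=0.000: state=(0.945, 0.055, 0.000)
step 1 (dt=0.02): k1=(-0.112, 0.066, 0.045), k2=(-0.113, 0.067, 0.046), k3=(-0.113, 0.067, 0.046), k4=(-0.114, 0.068, 0.046); state += dt/6·(k1+2k2+2k3+k4)
t=0.020: state=(0.943, 0.056, 0.001)
t=0.040: state=(0.940, 0.058, 0.002)
t=0.060: state=(0.938, 0.059, 0.003)
continuing one RK4 step at a time; state shown every 5 steps (Δt=0.1):
t=0.100: state=(0.933, 0.062, 0.005)
t=0.200: state=(0.920, 0.070, 0.010)
t=0.300: state=(0.906, 0.078, 0.016)
t=0.400: state=(0.890, 0.087, 0.023)
t=0.500: state=(0.872, 0.097, 0.031)
t=0.600: state=(0.854, 0.107, 0.039)
t=0.700: state=(0.833, 0.119, 0.048)
t=0.800: state=(0.811, 0.130, 0.059)
t=0.900: state=(0.788, 0.142, 0.070)
t=1.000: state=(0.763, 0.155, 0.082)
t=1.100: state=(0.737, 0.167, 0.095)
t=1.200: state=(0.710, 0.180, 0.110)
t=1.300: state=(0.682, 0.193, 0.125)
t=1.400: state=(0.654, 0.205, 0.141)
t=1.500: state=(0.625, 0.216, 0.159)
t=1.600: state=(0.596, 0.227, 0.177)
t=1.700: state=(0.567, 0.237, 0.196)
t=1.800: state=(0.538, 0.246, 0.216)
t=1.900: state=(0.510, 0.253, 0.237)
t=2.000: state=(0.483, 0.259, 0.258)
t=2.100: state=(0.457, 0.264, 0.279)
t=2.200: state=(0.431, 0.268, 0.301)
t=2.300: state=(0.407, 0.270, 0.323)
t=2.400: state=(0.384, 0.270, 0.346)
t=2.500: state=(0.363, 0.270, 0.368)
t=2.600: state=(0.342, 0.268, 0.390)
t=2.700: state=(0.323, 0.265, 0.412)
t=2.800: state=(0.305, 0.261, 0.434)
t=2.820: state=(0.302, 0.260, 0.438)
compare at T: S=0.302, I=0.260, R=0.438

largest component: R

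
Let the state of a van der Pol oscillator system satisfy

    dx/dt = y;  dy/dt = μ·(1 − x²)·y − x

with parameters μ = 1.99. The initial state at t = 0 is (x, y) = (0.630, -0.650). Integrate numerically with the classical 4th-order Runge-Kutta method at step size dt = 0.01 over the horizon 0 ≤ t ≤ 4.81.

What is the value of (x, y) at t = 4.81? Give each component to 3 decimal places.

(x, y) = (1.967, 0.686)

t=0.000: state=(0.630, -0.650)
step 1 (dt=0.01): k1=(-0.650, -1.410), k2=(-0.657, -1.421), k3=(-0.657, -1.421), k4=(-0.664, -1.431); state += dt/6·(k1+2k2+2k3+k4)
t=0.010: state=(0.623, -0.664)
t=0.020: state=(0.617, -0.679)
t=0.030: state=(0.610, -0.693)
continuing one RK4 step at a time; state shown every 20 steps (Δt=0.2):
t=0.200: state=(0.468, -0.985)
t=0.400: state=(0.226, -1.479)
t=0.600: state=(-0.139, -2.206)
t=0.800: state=(-0.662, -2.978)
t=1.000: state=(-1.268, -2.831)
t=1.200: state=(-1.706, -1.460)
t=1.400: state=(-1.875, -0.356)
t=1.600: state=(-1.892, 0.109)
t=1.800: state=(-1.851, 0.278)
t=2.000: state=(-1.787, 0.350)
t=2.200: state=(-1.712, 0.394)
t=2.400: state=(-1.630, 0.433)
t=2.600: state=(-1.539, 0.477)
t=2.800: state=(-1.438, 0.531)
t=3.000: state=(-1.325, 0.603)
t=3.200: state=(-1.195, 0.703)
t=3.400: state=(-1.041, 0.850)
t=3.600: state=(-0.850, 1.079)
t=3.800: state=(-0.599, 1.459)
t=4.000: state=(-0.248, 2.113)
t=4.200: state=(0.271, 3.123)
t=4.400: state=(0.984, 3.800)
t=4.600: state=(1.649, 2.514)
t=4.800: state=(1.960, 0.746)
t=4.810: state=(1.967, 0.686)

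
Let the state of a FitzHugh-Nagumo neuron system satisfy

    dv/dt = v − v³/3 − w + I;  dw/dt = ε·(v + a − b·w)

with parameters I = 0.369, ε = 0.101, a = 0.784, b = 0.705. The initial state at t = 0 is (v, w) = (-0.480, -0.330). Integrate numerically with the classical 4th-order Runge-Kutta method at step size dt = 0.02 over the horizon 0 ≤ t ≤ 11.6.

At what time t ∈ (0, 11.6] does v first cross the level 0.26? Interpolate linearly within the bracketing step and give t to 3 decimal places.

t = 1.575

t=0.000: state=(-0.480, -0.330)
step 1 (dt=0.02): k1=(0.256, 0.054), k2=(0.257, 0.054), k3=(0.257, 0.054), k4=(0.259, 0.055); state += dt/6·(k1+2k2+2k3+k4)
t=0.020: state=(-0.475, -0.329)
t=0.040: state=(-0.470, -0.328)
t=0.060: state=(-0.464, -0.327)
continuing one RK4 step at a time; state shown every 25 steps (Δt=0.5):
t=0.500: state=(-0.331, -0.300)
t=1.000: state=(-0.118, -0.262)
t=1.500: state=(0.200, -0.212)
t=1.560: state=(0.248, -0.205)
next step: t=1.580: state=(0.264, -0.203) — v has crossed 0.26
linear interpolation between t=1.560 (0.24785) and t=1.580 (0.26433) → t≈1.575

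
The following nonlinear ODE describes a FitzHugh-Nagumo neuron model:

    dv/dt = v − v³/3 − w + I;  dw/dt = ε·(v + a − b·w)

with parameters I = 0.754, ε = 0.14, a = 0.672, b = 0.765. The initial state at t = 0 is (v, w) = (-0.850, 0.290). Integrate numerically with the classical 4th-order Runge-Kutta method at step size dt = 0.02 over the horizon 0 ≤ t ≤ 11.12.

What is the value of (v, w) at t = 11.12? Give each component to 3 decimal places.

t=0.000: state=(-0.850, 0.290)
step 1 (dt=0.02): k1=(-0.181, -0.056), k2=(-0.181, -0.056), k3=(-0.181, -0.056), k4=(-0.181, -0.056); state += dt/6·(k1+2k2+2k3+k4)
t=0.020: state=(-0.854, 0.289)
t=0.040: state=(-0.857, 0.288)
t=0.060: state=(-0.861, 0.287)
continuing one RK4 step at a time; state shown every 25 steps (Δt=0.5):
t=0.500: state=(-0.938, 0.260)
t=1.000: state=(-1.016, 0.225)
t=1.500: state=(-1.074, 0.188)
t=2.000: state=(-1.110, 0.149)
t=2.500: state=(-1.124, 0.111)
t=3.000: state=(-1.119, 0.075)
t=3.500: state=(-1.098, 0.041)
t=4.000: state=(-1.063, 0.011)
t=4.500: state=(-1.018, -0.015)
t=5.000: state=(-0.961, -0.036)
t=5.500: state=(-0.892, -0.051)
t=6.000: state=(-0.810, -0.061)
t=6.500: state=(-0.708, -0.064)
t=7.000: state=(-0.578, -0.059)
t=7.500: state=(-0.401, -0.043)
t=8.000: state=(-0.145, -0.014)
t=8.500: state=(0.245, 0.035)
t=9.000: state=(0.815, 0.114)
t=9.500: state=(1.415, 0.231)
t=10.000: state=(1.745, 0.374)
t=10.500: state=(1.826, 0.523)
t=11.000: state=(1.809, 0.666)
t=11.120: state=(1.799, 0.699)

(v, w) = (1.799, 0.699)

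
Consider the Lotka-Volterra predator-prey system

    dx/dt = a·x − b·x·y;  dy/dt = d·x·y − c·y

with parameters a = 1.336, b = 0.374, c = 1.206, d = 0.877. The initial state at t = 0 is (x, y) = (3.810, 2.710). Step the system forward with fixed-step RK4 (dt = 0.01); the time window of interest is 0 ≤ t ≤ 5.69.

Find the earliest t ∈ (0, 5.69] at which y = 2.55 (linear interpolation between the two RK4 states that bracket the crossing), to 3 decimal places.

t = 2.593

t=0.000: state=(3.810, 2.710)
step 1 (dt=0.01): k1=(1.229, 5.787), k2=(1.189, 5.863), k3=(1.189, 5.864), k4=(1.149, 5.941); state += dt/6·(k1+2k2+2k3+k4)
t=0.010: state=(3.822, 2.769)
t=0.020: state=(3.833, 2.829)
t=0.030: state=(3.843, 2.891)
continuing one RK4 step at a time; state shown every 20 steps (Δt=0.2):
t=0.200: state=(3.860, 4.198)
t=0.400: state=(3.415, 6.291)
t=0.600: state=(2.569, 8.383)
t=0.800: state=(1.703, 9.556)
t=1.000: state=(1.082, 9.545)
t=1.200: state=(0.710, 8.749)
t=1.400: state=(0.502, 7.632)
t=1.600: state=(0.387, 6.477)
t=1.800: state=(0.325, 5.414)
t=2.000: state=(0.293, 4.488)
t=2.200: state=(0.282, 3.708)
t=2.400: state=(0.286, 3.062)
t=2.590: state=(0.302, 2.557)
next step: t=2.600: state=(0.304, 2.533) — y has crossed 2.55
linear interpolation between t=2.590 (2.55659) and t=2.600 (2.53267) → t≈2.593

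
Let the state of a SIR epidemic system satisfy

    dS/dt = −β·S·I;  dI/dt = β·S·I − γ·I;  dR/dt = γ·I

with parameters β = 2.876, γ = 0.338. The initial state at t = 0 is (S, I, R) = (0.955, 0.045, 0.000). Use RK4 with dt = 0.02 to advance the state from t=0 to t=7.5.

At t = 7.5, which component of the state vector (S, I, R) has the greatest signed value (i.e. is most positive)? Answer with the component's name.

largest component: R

t=0.000: state=(0.955, 0.045, 0.000)
step 1 (dt=0.02): k1=(-0.124, 0.108, 0.015), k2=(-0.126, 0.111, 0.016), k3=(-0.126, 0.111, 0.016), k4=(-0.129, 0.113, 0.016); state += dt/6·(k1+2k2+2k3+k4)
t=0.020: state=(0.952, 0.047, 0.000)
t=0.040: state=(0.950, 0.050, 0.001)
t=0.060: state=(0.947, 0.052, 0.001)
continuing one RK4 step at a time; state shown every 25 steps (Δt=0.5):
t=0.500: state=(0.845, 0.140, 0.014)
t=1.000: state=(0.605, 0.342, 0.054)
t=1.500: state=(0.314, 0.555, 0.131)
t=2.000: state=(0.131, 0.636, 0.233)
t=2.500: state=(0.053, 0.607, 0.339)
t=3.000: state=(0.023, 0.540, 0.437)
t=3.500: state=(0.011, 0.467, 0.522)
t=4.000: state=(0.006, 0.399, 0.595)
t=4.500: state=(0.004, 0.339, 0.657)
t=5.000: state=(0.002, 0.288, 0.710)
t=5.500: state=(0.002, 0.244, 0.755)
t=6.000: state=(0.001, 0.206, 0.793)
t=6.500: state=(0.001, 0.174, 0.825)
t=7.000: state=(0.001, 0.147, 0.852)
t=7.500: state=(0.001, 0.125, 0.875)
compare at T: S=0.001, I=0.125, R=0.875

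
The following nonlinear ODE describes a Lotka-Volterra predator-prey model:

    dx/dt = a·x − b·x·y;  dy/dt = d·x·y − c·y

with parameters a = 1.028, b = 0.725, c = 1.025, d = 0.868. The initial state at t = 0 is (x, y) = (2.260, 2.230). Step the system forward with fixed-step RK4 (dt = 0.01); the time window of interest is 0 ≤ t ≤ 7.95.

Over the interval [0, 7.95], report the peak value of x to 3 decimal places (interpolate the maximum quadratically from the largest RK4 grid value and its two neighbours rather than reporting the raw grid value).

t=0.000: state=(2.260, 2.230)
step 1 (dt=0.01): k1=(-1.331, 2.089), k2=(-1.344, 2.086), k3=(-1.344, 2.085), k4=(-1.357, 2.082); state += dt/6·(k1+2k2+2k3+k4)
t=0.010: state=(2.247, 2.251)
t=0.020: state=(2.233, 2.272)
t=0.030: state=(2.219, 2.292)
continuing one RK4 step at a time; state shown every 50 steps (Δt=0.5):
t=0.500: state=(1.434, 2.993)
t=1.000: state=(0.808, 2.874)
t=1.500: state=(0.528, 2.279)
t=2.000: state=(0.433, 1.674)
t=2.500: state=(0.431, 1.206)
t=3.000: state=(0.496, 0.881)
t=3.500: state=(0.627, 0.672)
t=4.000: state=(0.842, 0.552)
t=4.500: state=(1.165, 0.509)
t=5.000: state=(1.611, 0.554)
t=5.500: state=(2.141, 0.749)
t=6.000: state=(2.523, 1.250)
t=6.500: state=(2.285, 2.190)
t=7.000: state=(1.465, 2.980)
t=7.500: state=(0.824, 2.891)
t=7.950: state=(0.553, 2.368)
largest grid value and its neighbours: x(6.100)=2.53981, x(6.110)=2.53987, x(6.120)=2.53963
parabola through these three points peaks at t≈6.107 with x≈2.53989

max x = 2.540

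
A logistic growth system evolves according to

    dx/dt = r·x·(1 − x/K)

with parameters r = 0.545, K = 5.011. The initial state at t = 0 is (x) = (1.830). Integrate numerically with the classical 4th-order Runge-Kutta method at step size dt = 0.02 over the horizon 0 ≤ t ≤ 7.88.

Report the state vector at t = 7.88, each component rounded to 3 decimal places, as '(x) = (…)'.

(x) = (4.895)

t=0.000: state=(1.830)
step 1 (dt=0.02): k1=(0.633), k2=(0.634), k3=(0.634), k4=(0.635); state += dt/6·(k1+2k2+2k3+k4)
t=0.020: state=(1.843)
t=0.040: state=(1.855)
t=0.060: state=(1.868)
continuing one RK4 step at a time; state shown every 25 steps (Δt=0.5):
t=0.500: state=(2.157)
t=1.000: state=(2.496)
t=1.500: state=(2.835)
t=2.000: state=(3.163)
t=2.500: state=(3.468)
t=3.000: state=(3.743)
t=3.500: state=(3.983)
t=4.000: state=(4.188)
t=4.500: state=(4.359)
t=5.000: state=(4.498)
t=5.500: state=(4.611)
t=6.000: state=(4.700)
t=6.500: state=(4.771)
t=7.000: state=(4.826)
t=7.500: state=(4.869)
t=7.880: state=(4.895)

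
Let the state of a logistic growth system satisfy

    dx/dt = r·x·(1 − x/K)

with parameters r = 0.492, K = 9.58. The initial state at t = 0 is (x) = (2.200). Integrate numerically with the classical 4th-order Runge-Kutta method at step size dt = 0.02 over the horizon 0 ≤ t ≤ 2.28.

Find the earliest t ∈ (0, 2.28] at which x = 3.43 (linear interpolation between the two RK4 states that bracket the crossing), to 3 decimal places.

t=0.000: state=(2.200)
step 1 (dt=0.02): k1=(0.834), k2=(0.836), k3=(0.836), k4=(0.838); state += dt/6·(k1+2k2+2k3+k4)
t=0.020: state=(2.217)
t=0.040: state=(2.234)
t=0.060: state=(2.250)
continuing one RK4 step at a time; state shown every 5 steps (Δt=0.1):
t=0.100: state=(2.284)
t=0.200: state=(2.371)
t=0.300: state=(2.460)
t=0.400: state=(2.551)
t=0.500: state=(2.644)
t=0.600: state=(2.739)
t=0.700: state=(2.837)
t=0.800: state=(2.936)
t=0.900: state=(3.037)
t=1.000: state=(3.140)
t=1.100: state=(3.245)
t=1.200: state=(3.351)
t=1.260: state=(3.416)
next step: t=1.280: state=(3.437) — x has crossed 3.43
linear interpolation between t=1.260 (3.41569) and t=1.280 (3.43735) → t≈1.273

t = 1.273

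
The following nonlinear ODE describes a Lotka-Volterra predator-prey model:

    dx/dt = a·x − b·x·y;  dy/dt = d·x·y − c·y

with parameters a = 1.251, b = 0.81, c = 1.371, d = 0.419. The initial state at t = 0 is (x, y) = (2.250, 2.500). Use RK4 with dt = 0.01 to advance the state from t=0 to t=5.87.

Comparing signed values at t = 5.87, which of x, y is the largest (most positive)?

largest component: x

t=0.000: state=(2.250, 2.500)
step 1 (dt=0.01): k1=(-1.742, -1.071), k2=(-1.725, -1.077), k3=(-1.725, -1.077), k4=(-1.709, -1.084); state += dt/6·(k1+2k2+2k3+k4)
t=0.010: state=(2.233, 2.489)
t=0.020: state=(2.216, 2.478)
t=0.030: state=(2.199, 2.467)
continuing one RK4 step at a time; state shown every 20 steps (Δt=0.2):
t=0.200: state=(1.963, 2.266)
t=0.400: state=(1.783, 2.014)
t=0.600: state=(1.686, 1.769)
t=0.800: state=(1.656, 1.546)
t=1.000: state=(1.682, 1.351)
t=1.200: state=(1.760, 1.186)
t=1.400: state=(1.886, 1.050)
t=1.600: state=(2.062, 0.942)
t=1.800: state=(2.290, 0.859)
t=2.000: state=(2.572, 0.800)
t=2.200: state=(2.911, 0.765)
t=2.400: state=(3.306, 0.754)
t=2.600: state=(3.755, 0.770)
t=2.800: state=(4.242, 0.819)
t=3.000: state=(4.740, 0.907)
t=3.200: state=(5.201, 1.046)
t=3.400: state=(5.552, 1.249)
t=3.600: state=(5.701, 1.524)
t=3.800: state=(5.570, 1.862)
t=4.000: state=(5.138, 2.221)
t=4.200: state=(4.486, 2.529)
t=4.400: state=(3.759, 2.716)
t=4.600: state=(3.095, 2.750)
t=4.800: state=(2.563, 2.647)
t=5.000: state=(2.176, 2.451)
t=5.200: state=(1.915, 2.210)
t=5.400: state=(1.755, 1.958)
t=5.600: state=(1.674, 1.718)
t=5.800: state=(1.657, 1.501)
t=5.870: state=(1.664, 1.432)
compare at T: x=1.664, y=1.432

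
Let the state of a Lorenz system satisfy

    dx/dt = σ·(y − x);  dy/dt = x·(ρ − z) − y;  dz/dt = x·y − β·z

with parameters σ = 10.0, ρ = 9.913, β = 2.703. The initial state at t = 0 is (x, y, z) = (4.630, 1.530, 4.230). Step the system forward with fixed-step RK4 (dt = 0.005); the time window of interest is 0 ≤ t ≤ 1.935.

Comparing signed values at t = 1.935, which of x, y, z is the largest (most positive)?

largest component: z

t=0.000: state=(4.630, 1.530, 4.230)
step 1 (dt=0.005): k1=(-31.000, 24.782, -4.350), k2=(-29.605, 24.329, -4.157), k3=(-29.652, 24.348, -4.158), k4=(-28.300, 23.911, -3.975); state += dt/6·(k1+2k2+2k3+k4)
t=0.005: state=(4.482, 1.652, 4.209)
t=0.010: state=(4.347, 1.769, 4.190)
t=0.015: state=(4.224, 1.883, 4.173)
continuing one RK4 step at a time; state shown every 20 steps (Δt=0.1):
t=0.100: state=(3.421, 3.461, 4.067)
t=0.200: state=(4.050, 5.110, 4.499)
t=0.300: state=(5.332, 6.741, 5.907)
t=0.400: state=(6.634, 7.684, 8.401)
t=0.500: state=(7.146, 7.024, 11.001)
t=0.600: state=(6.413, 5.186, 12.069)
t=0.700: state=(5.026, 3.643, 11.379)
t=0.800: state=(3.862, 2.968, 9.926)
t=0.900: state=(3.258, 2.928, 8.467)
t=1.000: state=(3.159, 3.271, 7.317)
t=1.100: state=(3.447, 3.895, 6.614)
t=1.200: state=(4.032, 4.739, 6.464)
t=1.300: state=(4.818, 5.653, 6.966)
t=1.400: state=(5.613, 6.311, 8.094)
t=1.500: state=(6.100, 6.328, 9.481)
t=1.600: state=(6.023, 5.653, 10.459)
t=1.700: state=(5.450, 4.740, 10.592)
t=1.800: state=(4.737, 4.076, 10.025)
t=1.900: state=(4.204, 3.818, 9.171)
t=1.935: state=(4.088, 3.814, 8.870)
compare at T: x=4.088, y=3.814, z=8.870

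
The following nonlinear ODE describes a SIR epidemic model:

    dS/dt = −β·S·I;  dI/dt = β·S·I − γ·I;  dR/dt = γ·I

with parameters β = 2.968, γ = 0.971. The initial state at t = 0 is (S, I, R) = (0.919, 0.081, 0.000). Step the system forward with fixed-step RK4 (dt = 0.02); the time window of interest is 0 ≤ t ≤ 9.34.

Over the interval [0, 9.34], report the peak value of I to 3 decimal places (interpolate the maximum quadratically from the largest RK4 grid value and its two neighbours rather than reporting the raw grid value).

max I = 0.335

t=0.000: state=(0.919, 0.081, 0.000)
step 1 (dt=0.02): k1=(-0.221, 0.142, 0.079), k2=(-0.224, 0.144, 0.080), k3=(-0.224, 0.144, 0.080), k4=(-0.228, 0.146, 0.081); state += dt/6·(k1+2k2+2k3+k4)
t=0.020: state=(0.915, 0.084, 0.002)
t=0.040: state=(0.910, 0.087, 0.003)
t=0.060: state=(0.905, 0.090, 0.005)
continuing one RK4 step at a time; state shown every 25 steps (Δt=0.5):
t=0.500: state=(0.764, 0.176, 0.061)
t=1.000: state=(0.541, 0.286, 0.173)
t=1.500: state=(0.338, 0.335, 0.328)
t=2.000: state=(0.208, 0.306, 0.486)
t=2.500: state=(0.138, 0.242, 0.619)
t=3.000: state=(0.101, 0.178, 0.721)
t=3.500: state=(0.081, 0.125, 0.794)
t=4.000: state=(0.070, 0.086, 0.844)
t=4.500: state=(0.063, 0.058, 0.879)
t=5.000: state=(0.058, 0.039, 0.903)
t=5.500: state=(0.056, 0.026, 0.918)
t=6.000: state=(0.054, 0.018, 0.929)
t=6.500: state=(0.053, 0.012, 0.936)
t=7.000: state=(0.052, 0.008, 0.940)
t=7.500: state=(0.051, 0.005, 0.943)
t=8.000: state=(0.051, 0.003, 0.946)
t=8.500: state=(0.051, 0.002, 0.947)
t=9.000: state=(0.051, 0.002, 0.948)
t=9.340: state=(0.051, 0.001, 0.948)
largest grid value and its neighbours: I(1.520)=0.33492, I(1.540)=0.33493, I(1.560)=0.33481
parabola through these three points peaks at t≈1.532 with I≈0.33494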